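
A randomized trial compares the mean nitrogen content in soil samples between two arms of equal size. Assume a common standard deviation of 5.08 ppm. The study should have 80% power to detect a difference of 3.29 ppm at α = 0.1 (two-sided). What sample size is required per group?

For two equal groups, n per group = 2·((z_{α/2} + z_β)·σ/δ)².
z_{α/2} = 1.645; z_β = 0.842 (power 80%).
n = 2 × (2.487 × 5.08 / 3.29)² = 2 × 14.75 = 29.50
Round up: n = 30 per group.

30 per group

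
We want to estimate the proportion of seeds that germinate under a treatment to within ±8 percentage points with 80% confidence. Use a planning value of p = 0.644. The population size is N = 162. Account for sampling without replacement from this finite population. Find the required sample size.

For a proportion with margin E = 0.08 at 80% confidence, z = 1.282.
n = p̂(1−p̂)(z/E)² = 0.644 × 0.356 × (1.282/0.08)² = 58.88 — call this n₀.
Finite-population correction with N = 162: n = n₀ / (1 + (n₀−1)/N) = 58.88 / 1.357 = 43.39
Round up: n = 44.

n = 44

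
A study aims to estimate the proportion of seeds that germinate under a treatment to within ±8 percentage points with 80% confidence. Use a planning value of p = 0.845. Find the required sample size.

For a proportion with margin E = 0.08 at 80% confidence, z = 1.282.
n = p̂(1−p̂)(z/E)² = 0.845 × 0.155 × (1.282/0.08)² = 33.63
Round up: n = 34.

34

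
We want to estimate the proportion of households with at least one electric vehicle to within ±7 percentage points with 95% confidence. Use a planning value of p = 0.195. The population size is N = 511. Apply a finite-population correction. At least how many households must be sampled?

For a proportion with margin E = 0.07 at 95% confidence, z = 1.960.
n = p̂(1−p̂)(z/E)² = 0.195 × 0.805 × (1.960/0.07)² = 123.07 — call this n₀.
Finite-population correction with N = 511: n = n₀ / (1 + (n₀−1)/N) = 123.07 / 1.239 = 99.33
Round up: n = 100.

100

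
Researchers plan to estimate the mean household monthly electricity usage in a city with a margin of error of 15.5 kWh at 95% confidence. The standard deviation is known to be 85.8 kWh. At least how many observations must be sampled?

118

For a mean, the margin of error is E = z·σ/√n, so n = (zσ/E)².
At 95% confidence, z = 1.960.
n = (1.960 × 85.8 / 15.5)² = 117.71
Round up: n = 118.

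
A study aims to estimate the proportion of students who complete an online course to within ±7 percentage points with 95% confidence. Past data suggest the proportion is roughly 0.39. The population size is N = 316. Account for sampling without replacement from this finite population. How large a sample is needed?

For a proportion with margin E = 0.07 at 95% confidence, z = 1.960.
n = p̂(1−p̂)(z/E)² = 0.39 × 0.61 × (1.960/0.07)² = 186.51 — call this n₀.
Finite-population correction with N = 316: n = n₀ / (1 + (n₀−1)/N) = 186.51 / 1.587 = 117.52
Round up: n = 118.

118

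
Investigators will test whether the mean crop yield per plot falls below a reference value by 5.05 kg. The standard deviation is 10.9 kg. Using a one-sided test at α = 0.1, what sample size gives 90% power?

n = 31

For a one-sample z-test, n = ((z_α + z_β)·σ/δ)².
z_α = 1.282 (one-sided α = 0.1); z_β = 1.282 (power 90% → β = 0.1).
n = (2.564 × 10.9 / 5.05)² = 30.63
Round up: n = 31.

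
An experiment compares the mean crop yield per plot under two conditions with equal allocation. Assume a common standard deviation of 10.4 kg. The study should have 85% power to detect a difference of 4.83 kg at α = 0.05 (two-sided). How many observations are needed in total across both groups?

For two equal groups, n per group = 2·((z_{α/2} + z_β)·σ/δ)².
z_{α/2} = 1.960; z_β = 1.036 (power 85%).
n = 2 × (2.996 × 10.4 / 4.83)² = 2 × 41.62 = 83.24
Round up: n = 84 per group.
Total across both groups: 2 × 84 = 168.

168 total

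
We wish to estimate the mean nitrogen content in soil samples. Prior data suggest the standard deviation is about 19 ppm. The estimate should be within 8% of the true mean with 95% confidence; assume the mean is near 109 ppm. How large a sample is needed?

For a mean, the margin of error is E = z·σ/√n, so n = (zσ/E)².
At 95% confidence, z = 1.960.
E = 8% of 109 = 8.72 ppm.
n = (1.960 × 19 / 8.72)² = 18.24
Round up: n = 19.

19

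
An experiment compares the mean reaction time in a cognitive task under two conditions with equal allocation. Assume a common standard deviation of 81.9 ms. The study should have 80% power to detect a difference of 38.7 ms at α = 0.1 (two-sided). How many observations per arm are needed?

56 per group

For two equal groups, n per group = 2·((z_{α/2} + z_β)·σ/δ)².
z_{α/2} = 1.645; z_β = 0.842 (power 80%).
n = 2 × (2.487 × 81.9 / 38.7)² = 2 × 27.70 = 55.40
Round up: n = 56 per group.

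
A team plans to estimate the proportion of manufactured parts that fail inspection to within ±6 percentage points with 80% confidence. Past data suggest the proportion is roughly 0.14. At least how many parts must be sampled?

For a proportion with margin E = 0.06 at 80% confidence, z = 1.282.
n = p̂(1−p̂)(z/E)² = 0.14 × 0.86 × (1.282/0.06)² = 54.97
Round up: n = 55.

n = 55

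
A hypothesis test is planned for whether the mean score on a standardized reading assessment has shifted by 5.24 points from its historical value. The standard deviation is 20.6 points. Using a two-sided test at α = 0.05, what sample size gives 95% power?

For a one-sample z-test, n = ((z_{α/2} + z_β)·σ/δ)².
z_{α/2} = 1.960 (two-sided α = 0.05); z_β = 1.645 (power 95% → β = 0.05).
n = (3.605 × 20.6 / 5.24)² = 200.85
Round up: n = 201.

201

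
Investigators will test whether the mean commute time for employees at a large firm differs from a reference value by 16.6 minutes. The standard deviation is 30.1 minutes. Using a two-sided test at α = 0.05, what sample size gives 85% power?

For a one-sample z-test, n = ((z_{α/2} + z_β)·σ/δ)².
z_{α/2} = 1.960 (two-sided α = 0.05); z_β = 1.036 (power 85% → β = 0.15).
n = (2.996 × 30.1 / 16.6)² = 29.51
Round up: n = 30.

30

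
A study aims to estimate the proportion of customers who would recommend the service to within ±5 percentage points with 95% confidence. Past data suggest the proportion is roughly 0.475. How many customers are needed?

384

For a proportion with margin E = 0.05 at 95% confidence, z = 1.960.
n = p̂(1−p̂)(z/E)² = 0.475 × 0.525 × (1.960/0.05)² = 383.20
Round up: n = 384.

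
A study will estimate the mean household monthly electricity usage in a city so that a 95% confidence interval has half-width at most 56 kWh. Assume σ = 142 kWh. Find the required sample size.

For a mean, the margin of error is E = z·σ/√n, so n = (zσ/E)².
At 95% confidence, z = 1.960.
n = (1.960 × 142 / 56)² = 24.70
Round up: n = 25.

25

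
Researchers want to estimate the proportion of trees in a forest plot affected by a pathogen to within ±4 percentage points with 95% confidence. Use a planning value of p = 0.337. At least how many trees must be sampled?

537

For a proportion with margin E = 0.04 at 95% confidence, z = 1.960.
n = p̂(1−p̂)(z/E)² = 0.337 × 0.663 × (1.960/0.04)² = 536.46
Round up: n = 537.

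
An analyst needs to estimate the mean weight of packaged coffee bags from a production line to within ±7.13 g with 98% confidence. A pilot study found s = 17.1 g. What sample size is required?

For a mean, the margin of error is E = z·σ/√n, so n = (zσ/E)².
At 98% confidence, z = 2.326.
n = (2.326 × 17.1 / 7.13)² = 31.12
Round up: n = 32.

32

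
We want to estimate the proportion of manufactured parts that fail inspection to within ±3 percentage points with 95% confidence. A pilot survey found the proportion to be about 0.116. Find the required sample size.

438

For a proportion with margin E = 0.03 at 95% confidence, z = 1.960.
n = p̂(1−p̂)(z/E)² = 0.116 × 0.884 × (1.960/0.03)² = 437.70
Round up: n = 438.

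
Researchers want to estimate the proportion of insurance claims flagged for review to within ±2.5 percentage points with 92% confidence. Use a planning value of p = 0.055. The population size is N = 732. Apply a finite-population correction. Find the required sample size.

n = 190

For a proportion with margin E = 0.025 at 92% confidence, z = 1.751.
n = p̂(1−p̂)(z/E)² = 0.055 × 0.945 × (1.751/0.025)² = 254.97 — call this n₀.
Finite-population correction with N = 732: n = n₀ / (1 + (n₀−1)/N) = 254.97 / 1.347 = 189.29
Round up: n = 190.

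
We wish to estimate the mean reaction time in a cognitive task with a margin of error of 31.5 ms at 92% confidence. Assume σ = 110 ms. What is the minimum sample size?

38

For a mean, the margin of error is E = z·σ/√n, so n = (zσ/E)².
At 92% confidence, z = 1.751.
n = (1.751 × 110 / 31.5)² = 37.39
Round up: n = 38.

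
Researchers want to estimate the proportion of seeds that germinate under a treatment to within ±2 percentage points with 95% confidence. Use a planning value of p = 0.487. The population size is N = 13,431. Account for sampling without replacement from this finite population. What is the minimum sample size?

For a proportion with margin E = 0.02 at 95% confidence, z = 1.960.
n = p̂(1−p̂)(z/E)² = 0.487 × 0.513 × (1.960/0.02)² = 2399.38 — call this n₀.
Finite-population correction with N = 13,431: n = n₀ / (1 + (n₀−1)/N) = 2399.38 / 1.179 = 2035.10
Round up: n = 2036.

2036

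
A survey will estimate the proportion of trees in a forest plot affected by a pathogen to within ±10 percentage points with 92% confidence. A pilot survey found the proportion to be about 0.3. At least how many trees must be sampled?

n = 65

For a proportion with margin E = 0.1 at 92% confidence, z = 1.751.
n = p̂(1−p̂)(z/E)² = 0.3 × 0.7 × (1.751/0.1)² = 64.39
Round up: n = 65.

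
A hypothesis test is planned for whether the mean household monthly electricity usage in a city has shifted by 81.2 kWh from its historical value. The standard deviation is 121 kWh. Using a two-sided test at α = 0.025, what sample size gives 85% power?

24

For a one-sample z-test, n = ((z_{α/2} + z_β)·σ/δ)².
z_{α/2} = 2.241 (two-sided α = 0.025); z_β = 1.036 (power 85% → β = 0.15).
n = (3.277 × 121 / 81.2)² = 23.85
Round up: n = 24.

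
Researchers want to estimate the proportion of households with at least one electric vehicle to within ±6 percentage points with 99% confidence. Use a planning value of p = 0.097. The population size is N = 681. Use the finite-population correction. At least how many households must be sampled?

131

For a proportion with margin E = 0.06 at 99% confidence, z = 2.576.
n = p̂(1−p̂)(z/E)² = 0.097 × 0.903 × (2.576/0.06)² = 161.45 — call this n₀.
Finite-population correction with N = 681: n = n₀ / (1 + (n₀−1)/N) = 161.45 / 1.236 = 130.62
Round up: n = 131.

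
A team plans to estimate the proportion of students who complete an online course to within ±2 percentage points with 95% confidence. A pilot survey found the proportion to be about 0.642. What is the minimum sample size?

2208

For a proportion with margin E = 0.02 at 95% confidence, z = 1.960.
n = p̂(1−p̂)(z/E)² = 0.642 × 0.358 × (1.960/0.02)² = 2207.34
Round up: n = 2208.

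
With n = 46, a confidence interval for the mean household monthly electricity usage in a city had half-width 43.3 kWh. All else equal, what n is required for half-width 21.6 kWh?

185

Margin of error scales as 1/√n, so n₂ = n₁·(E₁/E₂)².
n₂ = 46 × (43.3/21.6)² = 46 × 4.019 = 184.87
Round up: n₂ = 185.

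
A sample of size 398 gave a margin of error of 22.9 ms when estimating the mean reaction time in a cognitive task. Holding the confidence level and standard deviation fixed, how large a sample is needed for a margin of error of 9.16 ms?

n = 2488

Margin of error scales as 1/√n, so n₂ = n₁·(E₁/E₂)².
n₂ = 398 × (22.9/9.16)² = 398 × 6.25 = 2487.50
Round up: n₂ = 2488.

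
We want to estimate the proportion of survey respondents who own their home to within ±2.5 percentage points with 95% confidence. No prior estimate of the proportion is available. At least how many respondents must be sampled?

For a proportion with margin E = 0.025 at 95% confidence, z = 1.960.
With no prior estimate, use p = 0.5, which maximizes p(1−p) at 0.25.
n = 0.25 × (z/E)² = 0.25 × (1.960/0.025)² = 1536.64
Round up: n = 1537.

1537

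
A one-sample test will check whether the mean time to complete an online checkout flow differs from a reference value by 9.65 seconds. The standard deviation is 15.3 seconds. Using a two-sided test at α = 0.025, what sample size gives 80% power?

For a one-sample z-test, n = ((z_{α/2} + z_β)·σ/δ)².
z_{α/2} = 2.241 (two-sided α = 0.025); z_β = 0.842 (power 80% → β = 0.2).
n = (3.083 × 15.3 / 9.65)² = 23.89
Round up: n = 24.

n = 24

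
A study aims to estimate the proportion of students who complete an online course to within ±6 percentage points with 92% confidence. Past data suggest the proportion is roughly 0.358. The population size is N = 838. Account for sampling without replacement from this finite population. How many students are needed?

159

For a proportion with margin E = 0.06 at 92% confidence, z = 1.751.
n = p̂(1−p̂)(z/E)² = 0.358 × 0.642 × (1.751/0.06)² = 195.74 — call this n₀.
Finite-population correction with N = 838: n = n₀ / (1 + (n₀−1)/N) = 195.74 / 1.232 = 158.88
Round up: n = 159.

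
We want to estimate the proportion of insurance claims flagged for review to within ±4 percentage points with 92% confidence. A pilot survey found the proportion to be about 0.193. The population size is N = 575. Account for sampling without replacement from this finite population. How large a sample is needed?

197

For a proportion with margin E = 0.04 at 92% confidence, z = 1.751.
n = p̂(1−p̂)(z/E)² = 0.193 × 0.807 × (1.751/0.04)² = 298.46 — call this n₀.
Finite-population correction with N = 575: n = n₀ / (1 + (n₀−1)/N) = 298.46 / 1.517 = 196.74
Round up: n = 197.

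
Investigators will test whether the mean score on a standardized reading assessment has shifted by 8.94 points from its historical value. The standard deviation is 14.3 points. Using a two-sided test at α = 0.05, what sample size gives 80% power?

n = 21

For a one-sample z-test, n = ((z_{α/2} + z_β)·σ/δ)².
z_{α/2} = 1.960 (two-sided α = 0.05); z_β = 0.842 (power 80% → β = 0.2).
n = (2.802 × 14.3 / 8.94)² = 20.09
Round up: n = 21.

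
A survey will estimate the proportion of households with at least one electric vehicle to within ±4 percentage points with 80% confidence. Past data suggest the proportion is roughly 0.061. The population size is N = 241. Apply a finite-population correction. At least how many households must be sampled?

For a proportion with margin E = 0.04 at 80% confidence, z = 1.282.
n = p̂(1−p̂)(z/E)² = 0.061 × 0.939 × (1.282/0.04)² = 58.84 — call this n₀.
Finite-population correction with N = 241: n = n₀ / (1 + (n₀−1)/N) = 58.84 / 1.24 = 47.45
Round up: n = 48.

n = 48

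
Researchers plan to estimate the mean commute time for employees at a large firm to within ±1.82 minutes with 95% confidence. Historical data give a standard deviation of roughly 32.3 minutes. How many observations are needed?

For a mean, the margin of error is E = z·σ/√n, so n = (zσ/E)².
At 95% confidence, z = 1.960.
n = (1.960 × 32.3 / 1.82)² = 1209.97
Round up: n = 1210.

1210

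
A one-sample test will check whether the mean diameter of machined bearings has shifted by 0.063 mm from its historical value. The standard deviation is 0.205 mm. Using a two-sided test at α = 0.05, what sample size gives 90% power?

112

For a one-sample z-test, n = ((z_{α/2} + z_β)·σ/δ)².
z_{α/2} = 1.960 (two-sided α = 0.05); z_β = 1.282 (power 90% → β = 0.1).
n = (3.242 × 0.205 / 0.063)² = 111.29
Round up: n = 112.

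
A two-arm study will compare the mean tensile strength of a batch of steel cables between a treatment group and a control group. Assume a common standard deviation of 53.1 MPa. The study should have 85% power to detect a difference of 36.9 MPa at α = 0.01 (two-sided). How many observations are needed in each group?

For two equal groups, n per group = 2·((z_{α/2} + z_β)·σ/δ)².
z_{α/2} = 2.576; z_β = 1.036 (power 85%).
n = 2 × (3.612 × 53.1 / 36.9)² = 2 × 27.02 = 54.04
Round up: n = 55 per group.

55 per group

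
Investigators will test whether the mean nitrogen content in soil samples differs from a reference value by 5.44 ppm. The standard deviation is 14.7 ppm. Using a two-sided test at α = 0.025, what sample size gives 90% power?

91

For a one-sample z-test, n = ((z_{α/2} + z_β)·σ/δ)².
z_{α/2} = 2.241 (two-sided α = 0.025); z_β = 1.282 (power 90% → β = 0.1).
n = (3.523 × 14.7 / 5.44)² = 90.63
Round up: n = 91.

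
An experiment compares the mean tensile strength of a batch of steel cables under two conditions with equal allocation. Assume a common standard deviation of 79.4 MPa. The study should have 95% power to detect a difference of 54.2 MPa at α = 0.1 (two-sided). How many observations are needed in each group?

For two equal groups, n per group = 2·((z_{α/2} + z_β)·σ/δ)².
z_{α/2} = 1.645; z_β = 1.645 (power 95%).
n = 2 × (3.290 × 79.4 / 54.2)² = 2 × 23.23 = 46.46
Round up: n = 47 per group.

47 per group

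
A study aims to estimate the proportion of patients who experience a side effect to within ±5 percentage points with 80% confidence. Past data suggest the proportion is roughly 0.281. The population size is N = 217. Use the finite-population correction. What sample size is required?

For a proportion with margin E = 0.05 at 80% confidence, z = 1.282.
n = p̂(1−p̂)(z/E)² = 0.281 × 0.719 × (1.282/0.05)² = 132.82 — call this n₀.
Finite-population correction with N = 217: n = n₀ / (1 + (n₀−1)/N) = 132.82 / 1.607 = 82.65
Round up: n = 83.

83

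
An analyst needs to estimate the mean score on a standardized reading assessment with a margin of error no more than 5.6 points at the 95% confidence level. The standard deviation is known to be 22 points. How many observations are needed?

60

For a mean, the margin of error is E = z·σ/√n, so n = (zσ/E)².
At 95% confidence, z = 1.960.
n = (1.960 × 22 / 5.6)² = 59.29
Round up: n = 60.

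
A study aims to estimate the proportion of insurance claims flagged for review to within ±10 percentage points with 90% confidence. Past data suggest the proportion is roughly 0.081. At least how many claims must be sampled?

For a proportion with margin E = 0.1 at 90% confidence, z = 1.645.
n = p̂(1−p̂)(z/E)² = 0.081 × 0.919 × (1.645/0.1)² = 20.14
Round up: n = 21.

21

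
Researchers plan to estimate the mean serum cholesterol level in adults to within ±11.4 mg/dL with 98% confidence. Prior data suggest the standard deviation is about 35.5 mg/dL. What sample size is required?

53

For a mean, the margin of error is E = z·σ/√n, so n = (zσ/E)².
At 98% confidence, z = 2.326.
n = (2.326 × 35.5 / 11.4)² = 52.46
Round up: n = 53.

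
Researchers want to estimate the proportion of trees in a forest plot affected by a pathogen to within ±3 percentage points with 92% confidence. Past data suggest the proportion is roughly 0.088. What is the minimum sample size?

274

For a proportion with margin E = 0.03 at 92% confidence, z = 1.751.
n = p̂(1−p̂)(z/E)² = 0.088 × 0.912 × (1.751/0.03)² = 273.41
Round up: n = 274.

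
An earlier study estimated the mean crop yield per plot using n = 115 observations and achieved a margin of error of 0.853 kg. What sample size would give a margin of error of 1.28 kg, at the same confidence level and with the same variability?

n = 52

Margin of error scales as 1/√n, so n₂ = n₁·(E₁/E₂)².
n₂ = 115 × (0.853/1.28)² = 115 × 0.4441 = 51.07
Round up: n₂ = 52.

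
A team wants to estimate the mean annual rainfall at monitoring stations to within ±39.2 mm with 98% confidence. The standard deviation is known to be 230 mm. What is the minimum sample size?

For a mean, the margin of error is E = z·σ/√n, so n = (zσ/E)².
At 98% confidence, z = 2.326.
n = (2.326 × 230 / 39.2)² = 186.25
Round up: n = 187.

n = 187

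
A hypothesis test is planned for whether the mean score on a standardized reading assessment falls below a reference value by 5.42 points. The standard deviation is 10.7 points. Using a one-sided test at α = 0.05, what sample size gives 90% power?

34

For a one-sample z-test, n = ((z_α + z_β)·σ/δ)².
z_α = 1.645 (one-sided α = 0.05); z_β = 1.282 (power 90% → β = 0.1).
n = (2.927 × 10.7 / 5.42)² = 33.39
Round up: n = 34.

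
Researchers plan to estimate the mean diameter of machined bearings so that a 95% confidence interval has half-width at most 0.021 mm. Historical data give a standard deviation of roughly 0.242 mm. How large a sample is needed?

For a mean, the margin of error is E = z·σ/√n, so n = (zσ/E)².
At 95% confidence, z = 1.960.
n = (1.960 × 0.242 / 0.021)² = 510.16
Round up: n = 511.

n = 511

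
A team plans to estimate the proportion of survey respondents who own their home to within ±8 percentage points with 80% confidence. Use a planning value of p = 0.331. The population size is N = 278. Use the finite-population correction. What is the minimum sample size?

n = 48

For a proportion with margin E = 0.08 at 80% confidence, z = 1.282.
n = p̂(1−p̂)(z/E)² = 0.331 × 0.669 × (1.282/0.08)² = 56.87 — call this n₀.
Finite-population correction with N = 278: n = n₀ / (1 + (n₀−1)/N) = 56.87 / 1.201 = 47.35
Round up: n = 48.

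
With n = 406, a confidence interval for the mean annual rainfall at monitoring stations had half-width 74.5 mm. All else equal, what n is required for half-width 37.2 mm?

Margin of error scales as 1/√n, so n₂ = n₁·(E₁/E₂)².
n₂ = 406 × (74.5/37.2)² = 406 × 4.011 = 1628.47
Round up: n₂ = 1629.

1629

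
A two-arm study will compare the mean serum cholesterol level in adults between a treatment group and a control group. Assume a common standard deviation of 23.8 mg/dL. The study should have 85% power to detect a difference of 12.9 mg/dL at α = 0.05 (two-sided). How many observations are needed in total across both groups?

124 total

For two equal groups, n per group = 2·((z_{α/2} + z_β)·σ/δ)².
z_{α/2} = 1.960; z_β = 1.036 (power 85%).
n = 2 × (2.996 × 23.8 / 12.9)² = 2 × 30.55 = 61.10
Round up: n = 62 per group.
Total across both groups: 2 × 62 = 124.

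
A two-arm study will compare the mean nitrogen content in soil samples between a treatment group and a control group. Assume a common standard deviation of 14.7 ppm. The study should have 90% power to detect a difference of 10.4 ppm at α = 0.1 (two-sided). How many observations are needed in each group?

For two equal groups, n per group = 2·((z_{α/2} + z_β)·σ/δ)².
z_{α/2} = 1.645; z_β = 1.282 (power 90%).
n = 2 × (2.927 × 14.7 / 10.4)² = 2 × 17.12 = 34.24
Round up: n = 35 per group.

35 per group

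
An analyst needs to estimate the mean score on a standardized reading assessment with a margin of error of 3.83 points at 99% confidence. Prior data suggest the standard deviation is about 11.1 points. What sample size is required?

56

For a mean, the margin of error is E = z·σ/√n, so n = (zσ/E)².
At 99% confidence, z = 2.576.
n = (2.576 × 11.1 / 3.83)² = 55.74
Round up: n = 56.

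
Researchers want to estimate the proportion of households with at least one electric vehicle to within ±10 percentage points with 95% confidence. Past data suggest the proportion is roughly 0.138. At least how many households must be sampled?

46

For a proportion with margin E = 0.1 at 95% confidence, z = 1.960.
n = p̂(1−p̂)(z/E)² = 0.138 × 0.862 × (1.960/0.1)² = 45.70
Round up: n = 46.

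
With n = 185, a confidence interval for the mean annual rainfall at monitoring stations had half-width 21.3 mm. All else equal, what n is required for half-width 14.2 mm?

Margin of error scales as 1/√n, so n₂ = n₁·(E₁/E₂)².
n₂ = 185 × (21.3/14.2)² = 185 × 2.25 = 416.25
Round up: n₂ = 417.

417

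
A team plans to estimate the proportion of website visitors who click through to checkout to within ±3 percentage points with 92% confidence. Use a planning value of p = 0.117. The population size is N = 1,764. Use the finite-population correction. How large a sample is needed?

294

For a proportion with margin E = 0.03 at 92% confidence, z = 1.751.
n = p̂(1−p̂)(z/E)² = 0.117 × 0.883 × (1.751/0.03)² = 351.95 — call this n₀.
Finite-population correction with N = 1,764: n = n₀ / (1 + (n₀−1)/N) = 351.95 / 1.199 = 293.54
Round up: n = 294.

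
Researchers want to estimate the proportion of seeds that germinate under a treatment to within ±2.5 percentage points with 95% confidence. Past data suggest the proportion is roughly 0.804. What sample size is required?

For a proportion with margin E = 0.025 at 95% confidence, z = 1.960.
n = p̂(1−p̂)(z/E)² = 0.804 × 0.196 × (1.960/0.025)² = 968.60
Round up: n = 969.

n = 969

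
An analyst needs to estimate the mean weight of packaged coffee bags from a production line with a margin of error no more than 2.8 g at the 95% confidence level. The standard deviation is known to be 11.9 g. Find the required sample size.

For a mean, the margin of error is E = z·σ/√n, so n = (zσ/E)².
At 95% confidence, z = 1.960.
n = (1.960 × 11.9 / 2.8)² = 69.39
Round up: n = 70.

70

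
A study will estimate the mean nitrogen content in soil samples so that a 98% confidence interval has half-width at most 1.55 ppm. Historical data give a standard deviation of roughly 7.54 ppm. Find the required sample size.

n = 129

For a mean, the margin of error is E = z·σ/√n, so n = (zσ/E)².
At 98% confidence, z = 2.326.
n = (2.326 × 7.54 / 1.55)² = 128.03
Round up: n = 129.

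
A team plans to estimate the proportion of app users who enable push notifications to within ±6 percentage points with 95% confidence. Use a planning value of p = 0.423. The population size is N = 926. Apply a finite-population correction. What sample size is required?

204

For a proportion with margin E = 0.06 at 95% confidence, z = 1.960.
n = p̂(1−p̂)(z/E)² = 0.423 × 0.577 × (1.960/0.06)² = 260.45 — call this n₀.
Finite-population correction with N = 926: n = n₀ / (1 + (n₀−1)/N) = 260.45 / 1.28 = 203.48
Round up: n = 204.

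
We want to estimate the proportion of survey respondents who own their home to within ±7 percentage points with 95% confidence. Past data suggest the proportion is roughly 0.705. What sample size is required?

For a proportion with margin E = 0.07 at 95% confidence, z = 1.960.
n = p̂(1−p̂)(z/E)² = 0.705 × 0.295 × (1.960/0.07)² = 163.05
Round up: n = 164.

164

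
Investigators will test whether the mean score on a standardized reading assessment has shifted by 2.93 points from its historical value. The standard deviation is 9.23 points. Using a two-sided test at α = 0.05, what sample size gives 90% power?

For a one-sample z-test, n = ((z_{α/2} + z_β)·σ/δ)².
z_{α/2} = 1.960 (two-sided α = 0.05); z_β = 1.282 (power 90% → β = 0.1).
n = (3.242 × 9.23 / 2.93)² = 104.30
Round up: n = 105.

105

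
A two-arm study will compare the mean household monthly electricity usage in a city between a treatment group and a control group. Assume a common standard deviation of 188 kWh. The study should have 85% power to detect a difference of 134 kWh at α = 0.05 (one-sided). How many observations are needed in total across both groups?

58 total

For two equal groups, n per group = 2·((z_α + z_β)·σ/δ)².
z_α = 1.645; z_β = 1.036 (power 85%).
n = 2 × (2.681 × 188 / 134)² = 2 × 14.15 = 28.30
Round up: n = 29 per group.
Total across both groups: 2 × 29 = 58.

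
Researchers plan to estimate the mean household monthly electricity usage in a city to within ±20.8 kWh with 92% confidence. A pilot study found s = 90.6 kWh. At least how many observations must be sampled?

For a mean, the margin of error is E = z·σ/√n, so n = (zσ/E)².
At 92% confidence, z = 1.751.
n = (1.751 × 90.6 / 20.8)² = 58.17
Round up: n = 59.

59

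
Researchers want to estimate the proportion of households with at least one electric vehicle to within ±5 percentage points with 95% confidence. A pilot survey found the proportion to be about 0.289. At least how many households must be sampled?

316

For a proportion with margin E = 0.05 at 95% confidence, z = 1.960.
n = p̂(1−p̂)(z/E)² = 0.289 × 0.711 × (1.960/0.05)² = 315.75
Round up: n = 316.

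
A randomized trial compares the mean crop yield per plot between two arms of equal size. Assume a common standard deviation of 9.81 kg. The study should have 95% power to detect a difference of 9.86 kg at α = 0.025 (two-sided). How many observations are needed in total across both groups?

60 total

For two equal groups, n per group = 2·((z_{α/2} + z_β)·σ/δ)².
z_{α/2} = 2.241; z_β = 1.645 (power 95%).
n = 2 × (3.886 × 9.81 / 9.86)² = 2 × 14.95 = 29.90
Round up: n = 30 per group.
Total across both groups: 2 × 30 = 60.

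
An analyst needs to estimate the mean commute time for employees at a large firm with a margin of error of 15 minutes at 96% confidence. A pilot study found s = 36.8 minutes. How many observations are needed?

n = 26

For a mean, the margin of error is E = z·σ/√n, so n = (zσ/E)².
At 96% confidence, z = 2.054.
n = (2.054 × 36.8 / 15)² = 25.39
Round up: n = 26.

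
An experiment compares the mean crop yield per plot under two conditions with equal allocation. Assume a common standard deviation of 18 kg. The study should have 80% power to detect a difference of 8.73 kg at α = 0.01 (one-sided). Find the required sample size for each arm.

For two equal groups, n per group = 2·((z_α + z_β)·σ/δ)².
z_α = 2.326; z_β = 0.842 (power 80%).
n = 2 × (3.168 × 18 / 8.73)² = 2 × 42.67 = 85.34
Round up: n = 86 per group.

86 per group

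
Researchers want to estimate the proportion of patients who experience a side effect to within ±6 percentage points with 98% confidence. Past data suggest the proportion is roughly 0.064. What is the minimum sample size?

For a proportion with margin E = 0.06 at 98% confidence, z = 2.326.
n = p̂(1−p̂)(z/E)² = 0.064 × 0.936 × (2.326/0.06)² = 90.03
Round up: n = 91.

n = 91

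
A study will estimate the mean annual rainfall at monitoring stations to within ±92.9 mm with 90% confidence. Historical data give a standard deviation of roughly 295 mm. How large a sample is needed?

28

For a mean, the margin of error is E = z·σ/√n, so n = (zσ/E)².
At 90% confidence, z = 1.645.
n = (1.645 × 295 / 92.9)² = 27.29
Round up: n = 28.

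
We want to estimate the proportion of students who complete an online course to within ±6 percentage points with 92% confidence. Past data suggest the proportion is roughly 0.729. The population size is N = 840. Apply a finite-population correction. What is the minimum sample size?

For a proportion with margin E = 0.06 at 92% confidence, z = 1.751.
n = p̂(1−p̂)(z/E)² = 0.729 × 0.271 × (1.751/0.06)² = 168.25 — call this n₀.
Finite-population correction with N = 840: n = n₀ / (1 + (n₀−1)/N) = 168.25 / 1.199 = 140.33
Round up: n = 141.

141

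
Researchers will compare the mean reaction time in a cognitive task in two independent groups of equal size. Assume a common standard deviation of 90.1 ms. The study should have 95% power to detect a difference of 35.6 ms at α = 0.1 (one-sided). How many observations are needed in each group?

For two equal groups, n per group = 2·((z_α + z_β)·σ/δ)².
z_α = 1.282; z_β = 1.645 (power 95%).
n = 2 × (2.927 × 90.1 / 35.6)² = 2 × 54.88 = 109.76
Round up: n = 110 per group.

110 per group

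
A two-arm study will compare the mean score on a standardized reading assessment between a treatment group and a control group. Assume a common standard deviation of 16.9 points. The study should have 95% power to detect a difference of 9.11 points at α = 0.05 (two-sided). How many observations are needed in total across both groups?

180 total

For two equal groups, n per group = 2·((z_{α/2} + z_β)·σ/δ)².
z_{α/2} = 1.960; z_β = 1.645 (power 95%).
n = 2 × (3.605 × 16.9 / 9.11)² = 2 × 44.72 = 89.44
Round up: n = 90 per group.
Total across both groups: 2 × 90 = 180.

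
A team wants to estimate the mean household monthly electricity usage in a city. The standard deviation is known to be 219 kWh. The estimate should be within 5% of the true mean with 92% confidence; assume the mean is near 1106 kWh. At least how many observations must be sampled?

For a mean, the margin of error is E = z·σ/√n, so n = (zσ/E)².
At 92% confidence, z = 1.751.
E = 5% of 1106 = 55.3 kWh.
n = (1.751 × 219 / 55.3)² = 48.09
Round up: n = 49.

49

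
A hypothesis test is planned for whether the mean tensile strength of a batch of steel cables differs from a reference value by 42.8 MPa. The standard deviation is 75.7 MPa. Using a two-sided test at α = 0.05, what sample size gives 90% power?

33

For a one-sample z-test, n = ((z_{α/2} + z_β)·σ/δ)².
z_{α/2} = 1.960 (two-sided α = 0.05); z_β = 1.282 (power 90% → β = 0.1).
n = (3.242 × 75.7 / 42.8)² = 32.88
Round up: n = 33.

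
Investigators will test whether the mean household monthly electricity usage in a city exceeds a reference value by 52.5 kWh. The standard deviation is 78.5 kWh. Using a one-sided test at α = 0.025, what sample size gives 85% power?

For a one-sample z-test, n = ((z_α + z_β)·σ/δ)².
z_α = 1.960 (one-sided α = 0.025); z_β = 1.036 (power 85% → β = 0.15).
n = (2.996 × 78.5 / 52.5)² = 20.07
Round up: n = 21.

21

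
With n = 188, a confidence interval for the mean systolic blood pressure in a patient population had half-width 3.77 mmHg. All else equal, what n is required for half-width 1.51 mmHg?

1172

Margin of error scales as 1/√n, so n₂ = n₁·(E₁/E₂)².
n₂ = 188 × (3.77/1.51)² = 188 × 6.233 = 1171.80
Round up: n₂ = 1172.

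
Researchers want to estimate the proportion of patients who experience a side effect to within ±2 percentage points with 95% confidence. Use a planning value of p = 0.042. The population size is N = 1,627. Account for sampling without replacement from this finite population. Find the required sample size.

n = 313

For a proportion with margin E = 0.02 at 95% confidence, z = 1.960.
n = p̂(1−p̂)(z/E)² = 0.042 × 0.958 × (1.960/0.02)² = 386.43 — call this n₀.
Finite-population correction with N = 1,627: n = n₀ / (1 + (n₀−1)/N) = 386.43 / 1.237 = 312.39
Round up: n = 313.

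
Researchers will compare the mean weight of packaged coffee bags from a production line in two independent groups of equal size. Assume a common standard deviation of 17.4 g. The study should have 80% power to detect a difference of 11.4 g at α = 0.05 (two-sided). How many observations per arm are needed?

For two equal groups, n per group = 2·((z_{α/2} + z_β)·σ/δ)².
z_{α/2} = 1.960; z_β = 0.842 (power 80%).
n = 2 × (2.802 × 17.4 / 11.4)² = 2 × 18.29 = 36.58
Round up: n = 37 per group.

37 per group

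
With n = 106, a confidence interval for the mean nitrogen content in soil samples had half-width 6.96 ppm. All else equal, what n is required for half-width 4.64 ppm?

Margin of error scales as 1/√n, so n₂ = n₁·(E₁/E₂)².
n₂ = 106 × (6.96/4.64)² = 106 × 2.25 = 238.50
Round up: n₂ = 239.

239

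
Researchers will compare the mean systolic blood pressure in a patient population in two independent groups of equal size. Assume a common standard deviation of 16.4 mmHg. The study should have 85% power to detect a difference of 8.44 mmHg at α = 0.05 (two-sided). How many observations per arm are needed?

68 per group

For two equal groups, n per group = 2·((z_{α/2} + z_β)·σ/δ)².
z_{α/2} = 1.960; z_β = 1.036 (power 85%).
n = 2 × (2.996 × 16.4 / 8.44)² = 2 × 33.89 = 67.78
Round up: n = 68 per group.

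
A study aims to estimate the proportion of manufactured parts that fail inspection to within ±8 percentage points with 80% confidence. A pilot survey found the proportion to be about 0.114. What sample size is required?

For a proportion with margin E = 0.08 at 80% confidence, z = 1.282.
n = p̂(1−p̂)(z/E)² = 0.114 × 0.886 × (1.282/0.08)² = 25.94
Round up: n = 26.

n = 26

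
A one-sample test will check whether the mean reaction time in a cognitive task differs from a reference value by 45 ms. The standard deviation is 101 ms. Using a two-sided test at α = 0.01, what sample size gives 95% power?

For a one-sample z-test, n = ((z_{α/2} + z_β)·σ/δ)².
z_{α/2} = 2.576 (two-sided α = 0.01); z_β = 1.645 (power 95% → β = 0.05).
n = (4.221 × 101 / 45)² = 89.75
Round up: n = 90.

90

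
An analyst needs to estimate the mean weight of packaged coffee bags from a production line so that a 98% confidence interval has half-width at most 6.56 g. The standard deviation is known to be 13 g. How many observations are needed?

For a mean, the margin of error is E = z·σ/√n, so n = (zσ/E)².
At 98% confidence, z = 2.326.
n = (2.326 × 13 / 6.56)² = 21.25
Round up: n = 22.

22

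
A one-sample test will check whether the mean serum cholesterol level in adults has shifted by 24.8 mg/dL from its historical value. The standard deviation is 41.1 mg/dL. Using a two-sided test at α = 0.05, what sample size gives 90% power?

For a one-sample z-test, n = ((z_{α/2} + z_β)·σ/δ)².
z_{α/2} = 1.960 (two-sided α = 0.05); z_β = 1.282 (power 90% → β = 0.1).
n = (3.242 × 41.1 / 24.8)² = 28.87
Round up: n = 29.

n = 29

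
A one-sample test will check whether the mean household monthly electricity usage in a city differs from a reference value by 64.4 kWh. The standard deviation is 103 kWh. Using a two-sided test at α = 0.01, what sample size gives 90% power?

For a one-sample z-test, n = ((z_{α/2} + z_β)·σ/δ)².
z_{α/2} = 2.576 (two-sided α = 0.01); z_β = 1.282 (power 90% → β = 0.1).
n = (3.858 × 103 / 64.4)² = 38.07
Round up: n = 39.

n = 39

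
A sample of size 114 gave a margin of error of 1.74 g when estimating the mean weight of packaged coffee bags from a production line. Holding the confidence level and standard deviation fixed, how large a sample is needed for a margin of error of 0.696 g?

Margin of error scales as 1/√n, so n₂ = n₁·(E₁/E₂)².
n₂ = 114 × (1.74/0.696)² = 114 × 6.25 = 712.50
Round up: n₂ = 713.

713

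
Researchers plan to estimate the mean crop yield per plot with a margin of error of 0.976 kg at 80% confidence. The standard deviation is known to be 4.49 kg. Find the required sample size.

n = 35

For a mean, the margin of error is E = z·σ/√n, so n = (zσ/E)².
At 80% confidence, z = 1.282.
n = (1.282 × 4.49 / 0.976)² = 34.78
Round up: n = 35.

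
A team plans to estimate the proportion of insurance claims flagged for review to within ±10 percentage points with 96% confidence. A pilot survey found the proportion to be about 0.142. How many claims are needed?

n = 52

For a proportion with margin E = 0.1 at 96% confidence, z = 2.054.
n = p̂(1−p̂)(z/E)² = 0.142 × 0.858 × (2.054/0.1)² = 51.40
Round up: n = 52.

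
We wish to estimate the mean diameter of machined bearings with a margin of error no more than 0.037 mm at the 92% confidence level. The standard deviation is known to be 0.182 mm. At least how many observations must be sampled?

75

For a mean, the margin of error is E = z·σ/√n, so n = (zσ/E)².
At 92% confidence, z = 1.751.
n = (1.751 × 0.182 / 0.037)² = 74.18
Round up: n = 75.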